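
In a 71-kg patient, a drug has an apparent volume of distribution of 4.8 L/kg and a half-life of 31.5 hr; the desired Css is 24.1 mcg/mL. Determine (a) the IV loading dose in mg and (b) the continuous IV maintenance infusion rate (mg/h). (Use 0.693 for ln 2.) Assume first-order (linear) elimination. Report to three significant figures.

(a) 8210 mg; (b) 181 mg/h

Vd(total) = 71 kg × 4.8 L/kg = 340.8 L
LD = Vd × C = 340.8 × 24.1 = 8213 mg
CL = 0.693 × Vd / t½ = 0.693 × 340.8 / 31.5 = 7.498 L/h
Infusion rate = CL × Css = 7.498 × 24.1 = 180.7 mg/h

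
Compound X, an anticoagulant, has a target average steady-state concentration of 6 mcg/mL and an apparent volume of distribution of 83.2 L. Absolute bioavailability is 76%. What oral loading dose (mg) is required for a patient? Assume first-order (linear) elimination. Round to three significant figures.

The loading dose fills Vd to the target concentration.
LD = Vd × C / F = 83.20 × 6.000 / 0.76 = 656.8 mg

657 mg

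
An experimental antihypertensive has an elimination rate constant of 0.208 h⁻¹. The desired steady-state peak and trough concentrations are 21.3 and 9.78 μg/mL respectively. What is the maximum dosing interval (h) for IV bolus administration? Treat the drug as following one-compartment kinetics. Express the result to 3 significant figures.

3.74 h

Between IV bolus doses, concentration decays as C = C₀·e^(−kτ), so C_peak/C_trough = e^(kτ).
τ_max = ln(C_peak/C_trough) / k = ln(21.3/9.78) / 0.2080 = 0.7784 / 0.2080 = 3.742 h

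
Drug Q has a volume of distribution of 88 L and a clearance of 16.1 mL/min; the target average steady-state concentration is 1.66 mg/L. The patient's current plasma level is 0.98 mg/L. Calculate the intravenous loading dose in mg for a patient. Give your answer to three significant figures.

The loading dose fills Vd to the target concentration; clearance is irrelevant here.
Concentration deficit ΔC = 1.66 − 0.98 = 0.6800 mg/L
LD = Vd × ΔC = 88.00 × 0.6800 = 59.84 mg

59.8 mg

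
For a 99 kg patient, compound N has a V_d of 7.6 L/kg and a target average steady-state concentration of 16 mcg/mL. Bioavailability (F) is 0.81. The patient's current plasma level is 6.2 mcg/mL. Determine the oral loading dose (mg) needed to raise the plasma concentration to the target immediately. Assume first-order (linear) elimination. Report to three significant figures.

9100 mg

Total Vd = 7.6 × 99 = 752.4 L
Concentration deficit ΔC = 16 − 6.2 = 9.800 mg/L
LD = Vd × ΔC / F = 752.4 × 9.800 / 0.81 = 9103 mg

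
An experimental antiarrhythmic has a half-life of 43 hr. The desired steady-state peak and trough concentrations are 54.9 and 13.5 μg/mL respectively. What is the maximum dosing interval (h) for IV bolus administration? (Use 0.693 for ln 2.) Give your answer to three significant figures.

k = 0.693 / t½ = 0.693 / 43 = 0.01612 h⁻¹
Between IV bolus doses, concentration decays as C = C₀·e^(−kτ), so C_peak/C_trough = e^(kτ).
τ_max = ln(C_peak/C_trough) / k = ln(54.9/13.5) / 0.01612 = 1.403 / 0.01612 = 87.03 h

87.0 h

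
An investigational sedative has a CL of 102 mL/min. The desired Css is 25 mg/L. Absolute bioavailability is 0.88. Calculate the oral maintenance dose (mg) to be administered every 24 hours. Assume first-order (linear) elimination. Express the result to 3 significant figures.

4170 mg

CL = 102 mL/min × 60/1000 = 6.120 L/h
D = CL × Css × τ / F = 6.120 × 25 × 24 / 0.88 = 4173 mg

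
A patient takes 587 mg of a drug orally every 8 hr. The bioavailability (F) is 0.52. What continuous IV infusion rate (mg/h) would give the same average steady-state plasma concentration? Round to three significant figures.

38.2 mg/h

Equivalent systemic input: infusion rate = F·D/τ.
Rate = 0.52 × 587 / 8 = 38.16 mg/h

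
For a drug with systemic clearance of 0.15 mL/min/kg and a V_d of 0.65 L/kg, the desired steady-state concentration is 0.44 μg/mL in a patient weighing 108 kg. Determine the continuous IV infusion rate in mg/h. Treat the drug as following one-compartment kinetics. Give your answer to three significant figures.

CL = 0.15 mL/min/kg × 108 kg = 16.20 mL/min = 16.20 × 60/1000 = 0.9720 L/h
R₀ = 0.9720 × 0.44 = 0.4277 mg/h

0.428 mg/h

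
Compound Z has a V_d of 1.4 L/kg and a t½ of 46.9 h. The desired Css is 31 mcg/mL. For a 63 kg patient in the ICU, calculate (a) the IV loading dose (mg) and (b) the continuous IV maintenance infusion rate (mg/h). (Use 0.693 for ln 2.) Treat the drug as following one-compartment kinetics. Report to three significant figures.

Vd = 1.4 L/kg × 63 kg = 88.20 L
LD = Vd × C = 88.20 × 31 = 2734 mg
CL = 0.693 × Vd / t½ = 0.693 × 88.20 / 46.9 = 1.303 L/h
Infusion rate = CL × Css = 1.303 × 31 = 40.39 mg/h

(a) 2730 mg; (b) 40.4 mg/h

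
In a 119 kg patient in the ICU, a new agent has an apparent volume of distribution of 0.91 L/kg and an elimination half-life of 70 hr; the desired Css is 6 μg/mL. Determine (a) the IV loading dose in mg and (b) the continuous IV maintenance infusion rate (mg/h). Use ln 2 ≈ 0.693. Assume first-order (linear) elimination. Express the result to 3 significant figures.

Vd(total) = 119 kg × 0.91 L/kg = 108.3 L
LD = Vd × C = 108.3 × 6 = 649.8 mg
CL = 0.693 × Vd / t½ = 0.693 × 108.3 / 70 = 1.072 L/h
Infusion rate = CL × Css = 1.072 × 6 = 6.432 mg/h

(a) 650 mg; (b) 6.43 mg/h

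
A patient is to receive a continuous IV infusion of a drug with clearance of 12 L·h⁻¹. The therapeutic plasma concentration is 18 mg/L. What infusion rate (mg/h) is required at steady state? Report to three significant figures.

216 mg/h

At steady state, infusion rate equals elimination rate: rate in = CL × Css.
Rate = CL × Css = 12.00 × 18 = 216.0 mg/h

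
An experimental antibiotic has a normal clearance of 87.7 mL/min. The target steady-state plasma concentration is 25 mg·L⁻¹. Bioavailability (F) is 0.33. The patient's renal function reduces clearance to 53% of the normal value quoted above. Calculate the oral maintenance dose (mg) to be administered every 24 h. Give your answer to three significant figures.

5070 mg

Convert clearance: 87.7 mL/min × 60 min/h ÷ 1000 mL/L = 5.262 L/h
Patient clearance = 0.53 × 5.262 = 2.789 L/h
D = CL × Css × τ / F = 2.789 × 25 × 24 / 0.33 = 5071 mg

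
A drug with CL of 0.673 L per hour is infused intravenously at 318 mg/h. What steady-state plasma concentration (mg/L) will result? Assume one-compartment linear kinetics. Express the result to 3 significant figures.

Css = rate / CL = 318 / 0.6730 = 472.5 mg/L

473 mg/L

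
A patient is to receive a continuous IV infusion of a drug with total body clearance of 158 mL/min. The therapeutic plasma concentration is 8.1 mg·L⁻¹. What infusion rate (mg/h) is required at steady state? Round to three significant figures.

Convert clearance: 158 mL/min × 60 min/h ÷ 1000 mL/L = 9.480 L/h
Rate = CL × Css = 9.480 × 8.1 = 76.79 mg/h

76.8 mg/h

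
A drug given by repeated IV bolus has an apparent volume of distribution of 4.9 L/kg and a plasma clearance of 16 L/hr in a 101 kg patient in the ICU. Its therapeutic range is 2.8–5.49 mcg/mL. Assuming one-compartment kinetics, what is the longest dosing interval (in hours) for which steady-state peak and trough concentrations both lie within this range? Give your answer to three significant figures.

Vd = 4.9 L/kg × 101 kg = 494.9 L
k = CL / Vd = 16.00 / 494.9 = 0.03233 h⁻¹
Between IV bolus doses, concentration decays as C = C₀·e^(−kτ), so C_peak/C_trough = e^(kτ).
τ_max = ln(C_peak/C_trough) / k = ln(5.49/2.8) / 0.03233 = 0.6733 / 0.03233 = 20.83 h

20.8 h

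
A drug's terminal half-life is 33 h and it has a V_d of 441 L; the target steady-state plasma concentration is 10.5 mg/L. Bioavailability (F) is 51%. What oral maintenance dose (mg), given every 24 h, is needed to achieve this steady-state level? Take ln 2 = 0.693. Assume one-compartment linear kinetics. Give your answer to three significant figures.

4580 mg

k = 0.693/33 = 0.02100 h⁻¹, so CL = k·Vd = 0.02100 × 441.0 = 9.261 L/h
D = CL × Css × τ / F = 9.261 × 10.5 × 24 / 0.51 = 4576 mg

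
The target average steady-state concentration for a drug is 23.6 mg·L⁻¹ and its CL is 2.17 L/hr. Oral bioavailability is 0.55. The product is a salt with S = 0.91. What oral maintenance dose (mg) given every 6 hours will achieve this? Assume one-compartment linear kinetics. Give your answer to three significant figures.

614 mg

D = CL × Css × τ / F / S = 2.170 × 23.6 × 6 / 0.55 / 0.91 = 613.9 mg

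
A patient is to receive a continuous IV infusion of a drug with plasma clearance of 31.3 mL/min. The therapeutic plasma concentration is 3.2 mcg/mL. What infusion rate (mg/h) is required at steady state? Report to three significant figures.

CL = 31.3 mL/min = 31.3 × 0.06 = 1.878 L/h
At steady state, infusion rate equals elimination rate: rate in = CL × Css.
R₀ = 1.878 × 3.2 = 6.010 mg/h

6.01 mg/h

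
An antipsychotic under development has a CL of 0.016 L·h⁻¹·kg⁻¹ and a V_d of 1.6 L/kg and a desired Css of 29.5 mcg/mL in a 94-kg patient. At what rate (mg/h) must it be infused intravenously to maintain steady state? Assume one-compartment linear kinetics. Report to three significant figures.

CL = 0.016 L·h⁻¹·kg⁻¹ × 94 kg = 1.504 L/h
Rate = CL × Css = 1.504 × 29.5 = 44.37 mg/h

44.4 mg/h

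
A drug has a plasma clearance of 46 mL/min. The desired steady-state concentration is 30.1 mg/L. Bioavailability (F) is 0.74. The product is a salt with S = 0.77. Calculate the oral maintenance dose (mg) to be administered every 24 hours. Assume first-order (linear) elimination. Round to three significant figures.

Convert clearance: 46 mL/min × 60 min/h ÷ 1000 mL/L = 2.760 L/h
D = CL × Css × τ / F / S = 2.760 × 30.1 × 24 / 0.74 / 0.77 = 3499 mg

3500 mg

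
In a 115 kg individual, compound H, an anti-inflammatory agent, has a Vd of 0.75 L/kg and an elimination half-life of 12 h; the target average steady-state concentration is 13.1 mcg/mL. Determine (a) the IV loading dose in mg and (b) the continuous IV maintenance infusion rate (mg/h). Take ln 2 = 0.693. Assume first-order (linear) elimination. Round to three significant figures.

(a) 1130 mg; (b) 65.3 mg/h

Vd(total) = 115 kg × 0.75 L/kg = 86.25 L
LD = Vd × C = 86.25 × 13.1 = 1130 mg
CL = 0.693 × Vd / t½ = 0.693 × 86.25 / 12 = 4.981 L/h
Infusion rate = CL × Css = 4.981 × 13.1 = 65.25 mg/h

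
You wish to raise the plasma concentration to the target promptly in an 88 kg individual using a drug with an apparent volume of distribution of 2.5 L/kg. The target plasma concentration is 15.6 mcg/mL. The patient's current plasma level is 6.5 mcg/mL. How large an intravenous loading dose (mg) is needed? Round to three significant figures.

2000 mg

Total Vd = 2.5 × 88 = 220.0 L
Concentration deficit ΔC = 15.6 − 6.5 = 9.100 mg/L
LD = Vd × ΔC = 220.0 × 9.100 = 2002 mg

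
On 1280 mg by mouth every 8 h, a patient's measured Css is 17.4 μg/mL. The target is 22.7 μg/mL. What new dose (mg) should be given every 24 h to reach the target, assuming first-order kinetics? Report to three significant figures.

For first-order elimination, Css ∝ F·D/(CL·τ); F and CL are unchanged, so Css ∝ D/τ.
D₂ = D₁ × (Css,target / Css,current) × (τ₂/τ₁) = 1280 × (22.7/17.4) × (24/8) = 5010 mg

5010 mg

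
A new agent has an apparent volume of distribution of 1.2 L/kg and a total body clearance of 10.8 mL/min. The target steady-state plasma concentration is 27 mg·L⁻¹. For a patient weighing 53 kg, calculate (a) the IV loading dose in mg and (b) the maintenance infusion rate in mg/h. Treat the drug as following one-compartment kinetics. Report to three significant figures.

(a) 1720 mg; (b) 17.5 mg/h

Vd = 1.2 L/kg × 53 kg = 63.60 L
LD = Vd · C_target = 63.60 × 27 = 1717 mg
CL = 10.8 mL/min × 60/1000 = 0.6480 L/h
Infusion rate = 0.6480 L/h × 27 mg/L = 17.50 mg/h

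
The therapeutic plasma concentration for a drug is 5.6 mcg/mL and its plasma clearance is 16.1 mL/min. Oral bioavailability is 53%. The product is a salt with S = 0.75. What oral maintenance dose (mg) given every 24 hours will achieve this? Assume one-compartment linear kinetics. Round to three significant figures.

CL = 16.1 mL/min × 60/1000 = 0.9660 L/h
D = CL × Css × τ / F / S = 0.9660 × 5.6 × 24 / 0.53 / 0.75 = 326.6 mg

327 mg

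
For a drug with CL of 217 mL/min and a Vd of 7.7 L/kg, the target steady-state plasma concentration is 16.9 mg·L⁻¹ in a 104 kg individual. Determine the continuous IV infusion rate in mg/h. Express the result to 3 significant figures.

220 mg/h

CL = 217 mL/min = 217 × 0.06 = 13.02 L/h
Maintenance depends on clearance, not Vd — rate in must match rate out.
R₀ = 13.02 × 16.9 = 220.0 mg/h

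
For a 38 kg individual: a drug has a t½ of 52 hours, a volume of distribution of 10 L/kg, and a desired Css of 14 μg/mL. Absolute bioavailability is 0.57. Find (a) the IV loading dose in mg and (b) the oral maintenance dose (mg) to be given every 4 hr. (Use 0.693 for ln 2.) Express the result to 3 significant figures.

(a) 5320 mg; (b) 498 mg

Vd = 10 L/kg × 38 kg = 380.0 L
LD = Vd × C = 380.0 × 14 = 5320 mg
CL = 0.693 × Vd / t½ = 0.693 × 380.0 / 52 = 5.064 L/h
D = CL × Css × τ / F = 5.064 × 14 × 4 / 0.57 = 497.5 mg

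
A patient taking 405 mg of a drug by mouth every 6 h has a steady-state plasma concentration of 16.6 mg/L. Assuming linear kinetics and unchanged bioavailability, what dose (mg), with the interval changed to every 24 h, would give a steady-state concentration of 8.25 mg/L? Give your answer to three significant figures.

With linear kinetics, Css is proportional to dose rate (D/τ) at fixed clearance.
D₂ = D₁ × (Css,target / Css,current) × (τ₂/τ₁) = 405 × (8.25/16.6) × (24/6) = 805.1 mg

805 mg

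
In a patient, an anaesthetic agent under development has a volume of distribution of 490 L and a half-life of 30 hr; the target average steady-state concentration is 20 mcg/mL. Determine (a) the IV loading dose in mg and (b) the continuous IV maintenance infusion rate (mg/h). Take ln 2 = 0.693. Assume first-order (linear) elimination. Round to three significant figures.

LD = Vd × C = 490.0 × 20 = 9800 mg
CL = 0.693 × Vd / t½ = 0.693 × 490.0 / 30 = 11.32 L/h
Infusion rate = CL × Css = 11.32 × 20 = 226.4 mg/h

(a) 9800 mg; (b) 226 mg/h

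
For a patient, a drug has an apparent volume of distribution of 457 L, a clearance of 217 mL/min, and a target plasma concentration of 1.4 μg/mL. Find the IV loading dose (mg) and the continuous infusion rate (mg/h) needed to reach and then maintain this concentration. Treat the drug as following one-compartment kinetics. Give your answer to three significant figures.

Loading dose = Vd × C = 457.0 × 1.4 = 639.8 mg
CL = 217 mL/min × 60/1000 = 13.02 L/h
Infusion rate = 13.02 L/h × 1.4 mg/L = 18.23 mg/h

(a) 640 mg; (b) 18.2 mg/h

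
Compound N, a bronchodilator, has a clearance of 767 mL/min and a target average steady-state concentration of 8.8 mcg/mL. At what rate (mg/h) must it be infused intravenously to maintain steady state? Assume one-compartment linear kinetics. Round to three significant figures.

405 mg/h

CL = 767 mL/min × 60/1000 = 46.02 L/h
Rate = CL × Css = 46.02 × 8.8 = 405.0 mg/h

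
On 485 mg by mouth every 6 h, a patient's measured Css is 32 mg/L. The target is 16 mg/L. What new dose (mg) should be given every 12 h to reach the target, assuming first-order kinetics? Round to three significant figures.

With linear kinetics, Css is proportional to dose rate (D/τ) at fixed clearance.
D₂ = D₁ × (Css,target / Css,current) × (τ₂/τ₁) = 485 × (16/32) × (12/6) = 485.0 mg

485 mg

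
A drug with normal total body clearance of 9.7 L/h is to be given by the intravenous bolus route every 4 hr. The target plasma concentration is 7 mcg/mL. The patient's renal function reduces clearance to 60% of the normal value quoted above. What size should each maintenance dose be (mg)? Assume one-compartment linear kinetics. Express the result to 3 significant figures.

Patient clearance = 0.6 × 9.700 = 5.820 L/h
D = CL × Css × τ = 5.820 × 7 × 4 = 163.0 mg

163 mg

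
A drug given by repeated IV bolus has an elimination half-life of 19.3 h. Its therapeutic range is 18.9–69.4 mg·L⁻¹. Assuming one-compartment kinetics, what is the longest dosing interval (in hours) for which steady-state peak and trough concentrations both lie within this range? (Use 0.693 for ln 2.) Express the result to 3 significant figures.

36.2 h

k = 0.693 / t½ = 0.693 / 19.3 = 0.03591 h⁻¹
Between IV bolus doses, concentration decays as C = C₀·e^(−kτ), so C_peak/C_trough = e^(kτ).
τ_max = ln(C_peak/C_trough) / k = ln(69.4/18.9) / 0.03591 = 1.301 / 0.03591 = 36.23 h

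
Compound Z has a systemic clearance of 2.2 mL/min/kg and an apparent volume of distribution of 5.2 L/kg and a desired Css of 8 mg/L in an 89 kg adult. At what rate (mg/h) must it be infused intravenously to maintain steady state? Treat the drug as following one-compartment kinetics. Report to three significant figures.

94.0 mg/h

CL = 2.2 mL/min/kg × 89 kg = 195.8 mL/min = 195.8 × 60/1000 = 11.75 L/h
Rate = CL × Css = 11.75 × 8 = 94.00 mg/h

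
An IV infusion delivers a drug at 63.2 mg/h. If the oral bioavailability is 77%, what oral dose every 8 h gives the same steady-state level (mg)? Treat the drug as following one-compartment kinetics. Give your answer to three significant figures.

657 mg

To maintain the same Css, the systemic dosing rate must be unchanged: F·D/τ = infusion rate.
D = rate × τ / F = 63.2 × 8 / 0.77 = 656.6 mg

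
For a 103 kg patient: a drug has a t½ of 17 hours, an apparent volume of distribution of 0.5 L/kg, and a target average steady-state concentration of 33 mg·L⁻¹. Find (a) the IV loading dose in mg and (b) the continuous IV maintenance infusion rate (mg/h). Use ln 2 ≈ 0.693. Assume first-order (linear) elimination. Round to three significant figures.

(a) 1700 mg; (b) 69.3 mg/h

Total Vd = 0.5 × 103 = 51.50 L
LD = Vd × C = 51.50 × 33 = 1700 mg
CL = 0.693 × Vd / t½ = 0.693 × 51.50 / 17 = 2.099 L/h
Infusion rate = CL × Css = 2.099 × 33 = 69.27 mg/h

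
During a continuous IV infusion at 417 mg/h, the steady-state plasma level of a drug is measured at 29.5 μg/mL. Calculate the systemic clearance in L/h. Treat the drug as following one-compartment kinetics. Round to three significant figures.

14.1 L/h

At steady state, infusion rate = CL × Css, so CL = rate / Css.
CL = 417 / 29.5 = 14.14 L/h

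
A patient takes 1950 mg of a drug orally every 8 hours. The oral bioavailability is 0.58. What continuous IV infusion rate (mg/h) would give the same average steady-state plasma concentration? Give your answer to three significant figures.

Equivalent systemic input: infusion rate = F·D/τ.
Rate = 0.58 × 1950 / 8 = 141.4 mg/h

141 mg/h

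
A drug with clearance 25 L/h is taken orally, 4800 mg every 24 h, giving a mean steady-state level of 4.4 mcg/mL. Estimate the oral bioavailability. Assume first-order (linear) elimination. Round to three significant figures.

F·D/τ = CL·Css at steady state → F = CL·Css·τ / D.
F = 25 × 4.4 × 24 / 4800 = 0.550

0.550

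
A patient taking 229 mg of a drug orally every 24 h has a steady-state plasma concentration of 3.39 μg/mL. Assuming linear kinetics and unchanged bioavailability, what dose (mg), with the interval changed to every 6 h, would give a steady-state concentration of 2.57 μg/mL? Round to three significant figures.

For first-order elimination, Css ∝ F·D/(CL·τ); F and CL are unchanged, so Css ∝ D/τ.
D₂ = D₁ × (Css,target / Css,current) × (τ₂/τ₁) = 229 × (2.57/3.39) × (6/24) = 43.40 mg

43.4 mg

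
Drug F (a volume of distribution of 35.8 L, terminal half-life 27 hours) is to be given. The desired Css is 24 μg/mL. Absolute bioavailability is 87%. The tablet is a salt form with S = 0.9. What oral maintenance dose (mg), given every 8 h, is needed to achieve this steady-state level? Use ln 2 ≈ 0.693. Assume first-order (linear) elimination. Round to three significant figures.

CL = 0.693 × Vd / t½ = 0.693 × 35.80 / 27 = 0.9189 L/h
D = CL × Css × τ / F / S = 0.9189 × 24 × 8 / 0.87 / 0.9 = 225.3 mg

225 mg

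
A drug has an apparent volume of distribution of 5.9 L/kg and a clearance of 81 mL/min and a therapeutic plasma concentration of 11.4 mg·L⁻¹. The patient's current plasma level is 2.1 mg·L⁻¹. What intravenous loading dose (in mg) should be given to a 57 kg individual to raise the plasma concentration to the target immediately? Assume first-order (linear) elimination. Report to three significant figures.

Vd = 5.9 L/kg × 57 kg = 336.3 L
Concentration deficit ΔC = 11.4 − 2.1 = 9.300 mg/L
LD = Vd × ΔC = 336.3 × 9.300 = 3128 mg

3130 mg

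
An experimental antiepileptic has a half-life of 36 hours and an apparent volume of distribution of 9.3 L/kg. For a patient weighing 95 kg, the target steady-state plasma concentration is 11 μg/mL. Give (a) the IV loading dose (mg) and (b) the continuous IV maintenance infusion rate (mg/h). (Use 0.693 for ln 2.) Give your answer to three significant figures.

(a) 9720 mg; (b) 187 mg/h

Vd(total) = 95 kg × 9.3 L/kg = 883.5 L
LD = Vd × C = 883.5 × 11 = 9719 mg
CL = 0.693 × Vd / t½ = 0.693 × 883.5 / 36 = 17.01 L/h
Infusion rate = CL × Css = 17.01 × 11 = 187.1 mg/h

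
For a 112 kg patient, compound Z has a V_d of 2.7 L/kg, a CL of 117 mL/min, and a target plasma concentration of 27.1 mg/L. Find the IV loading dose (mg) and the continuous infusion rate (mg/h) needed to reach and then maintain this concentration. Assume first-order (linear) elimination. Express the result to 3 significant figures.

Vd = 2.7 L/kg × 112 kg = 302.4 L
Loading: fill Vd to C_target → 302.4 L × 27.1 mg/L = 8195 mg
CL = 117 mL/min = 117 × 0.06 = 7.020 L/h
Maintenance: replace elimination → rate = CL × Css = 7.020 × 27.1 = 190.2 mg/h

(a) 8200 mg; (b) 190 mg/h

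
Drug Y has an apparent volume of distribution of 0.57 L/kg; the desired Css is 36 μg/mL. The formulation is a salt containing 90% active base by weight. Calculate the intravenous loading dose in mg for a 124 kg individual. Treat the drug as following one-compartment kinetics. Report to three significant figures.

2830 mg

Vd = 0.57 L/kg × 124 kg = 70.68 L
The loading dose fills Vd to the target concentration.
LD = Vd × C / S = 70.68 × 36.00 / 0.9 = 2827 mg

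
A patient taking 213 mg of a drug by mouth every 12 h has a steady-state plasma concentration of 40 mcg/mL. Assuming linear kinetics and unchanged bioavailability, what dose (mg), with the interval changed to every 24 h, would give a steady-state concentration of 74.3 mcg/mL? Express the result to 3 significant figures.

With linear kinetics, Css is proportional to dose rate (D/τ) at fixed clearance.
D₂ = D₁ × (Css,target / Css,current) × (τ₂/τ₁) = 213 × (74.3/40) × (24/12) = 791.3 mg

791 mg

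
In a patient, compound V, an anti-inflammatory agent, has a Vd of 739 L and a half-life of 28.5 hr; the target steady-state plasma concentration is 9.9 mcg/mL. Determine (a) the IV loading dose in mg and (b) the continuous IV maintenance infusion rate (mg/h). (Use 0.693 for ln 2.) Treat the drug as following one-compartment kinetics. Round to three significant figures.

LD = Vd × C = 739.0 × 9.9 = 7316 mg
CL = 0.693 × Vd / t½ = 0.693 × 739.0 / 28.5 = 17.97 L/h
Infusion rate = CL × Css = 17.97 × 9.9 = 177.9 mg/h

(a) 7320 mg; (b) 178 mg/h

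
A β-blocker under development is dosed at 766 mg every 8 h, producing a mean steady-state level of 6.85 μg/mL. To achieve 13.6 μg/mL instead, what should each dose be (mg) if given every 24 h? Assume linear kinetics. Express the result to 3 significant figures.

For first-order elimination, Css ∝ F·D/(CL·τ); F and CL are unchanged, so Css ∝ D/τ.
D₂ = D₁ × (Css,target / Css,current) × (τ₂/τ₁) = 766 × (13.6/6.85) × (24/8) = 4562 mg

4560 mg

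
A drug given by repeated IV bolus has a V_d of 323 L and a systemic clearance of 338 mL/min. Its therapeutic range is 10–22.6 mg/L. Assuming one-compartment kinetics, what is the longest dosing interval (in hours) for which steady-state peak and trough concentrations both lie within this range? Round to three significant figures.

CL = 338 mL/min × 60/1000 = 20.28 L/h
k = CL / Vd = 20.28 / 323.0 = 0.06279 h⁻¹
Between IV bolus doses, concentration decays as C = C₀·e^(−kτ), so C_peak/C_trough = e^(kτ).
τ_max = ln(C_peak/C_trough) / k = ln(22.6/10) / 0.06279 = 0.8154 / 0.06279 = 12.99 h

13.0 h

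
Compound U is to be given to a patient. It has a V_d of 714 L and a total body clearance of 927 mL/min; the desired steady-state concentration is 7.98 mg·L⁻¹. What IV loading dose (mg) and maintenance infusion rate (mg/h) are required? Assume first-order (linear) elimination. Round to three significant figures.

(a) 5700 mg; (b) 444 mg/h

Loading dose = Vd × C = 714.0 × 7.98 = 5698 mg
CL = 927 mL/min × 60/1000 = 55.62 L/h
Infusion rate = 55.62 L/h × 7.98 mg/L = 443.8 mg/h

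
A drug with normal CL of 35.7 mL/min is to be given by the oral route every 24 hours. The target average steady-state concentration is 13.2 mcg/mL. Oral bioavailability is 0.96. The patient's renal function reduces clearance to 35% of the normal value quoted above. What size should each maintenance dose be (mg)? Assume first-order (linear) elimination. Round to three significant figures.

CL = 35.7 mL/min = 35.7 × 0.06 = 2.142 L/h
Patient clearance = 0.35 × 2.142 = 0.7497 L/h
At steady state, dose per interval replaces the amount cleared in that interval: F·D/τ = CL·Css.
D = CL × Css × τ / F = 0.7497 × 13.2 × 24 / 0.96 = 247.4 mg

247 mg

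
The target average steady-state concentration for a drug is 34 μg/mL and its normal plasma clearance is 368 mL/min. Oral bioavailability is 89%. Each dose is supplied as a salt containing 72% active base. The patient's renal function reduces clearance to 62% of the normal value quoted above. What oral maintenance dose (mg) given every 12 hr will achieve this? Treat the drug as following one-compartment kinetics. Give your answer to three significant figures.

Convert clearance: 368 mL/min × 60 min/h ÷ 1000 mL/L = 22.08 L/h
Patient clearance = 0.62 × 22.08 = 13.69 L/h
D = CL × Css × τ / F / S = 13.69 × 34 × 12 / 0.89 / 0.72 = 8716 mg

8720 mg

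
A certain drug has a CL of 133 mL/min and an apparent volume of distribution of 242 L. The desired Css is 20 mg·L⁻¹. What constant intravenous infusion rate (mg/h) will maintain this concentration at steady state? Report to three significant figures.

160 mg/h

CL = 133 mL/min × 60/1000 = 7.980 L/h
Rate = CL × Css = 7.980 × 20 = 159.6 mg/h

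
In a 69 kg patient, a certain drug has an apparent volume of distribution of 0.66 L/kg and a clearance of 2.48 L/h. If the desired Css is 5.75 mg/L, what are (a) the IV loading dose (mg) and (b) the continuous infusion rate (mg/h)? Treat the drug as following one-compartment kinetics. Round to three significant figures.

(a) 262 mg; (b) 14.3 mg/h

Vd = 0.66 L/kg × 69 kg = 45.54 L
Loading: fill Vd to C_target → 45.54 L × 5.75 mg/L = 261.9 mg
Maintenance: replace elimination → rate = CL × Css = 2.480 × 5.75 = 14.26 mg/h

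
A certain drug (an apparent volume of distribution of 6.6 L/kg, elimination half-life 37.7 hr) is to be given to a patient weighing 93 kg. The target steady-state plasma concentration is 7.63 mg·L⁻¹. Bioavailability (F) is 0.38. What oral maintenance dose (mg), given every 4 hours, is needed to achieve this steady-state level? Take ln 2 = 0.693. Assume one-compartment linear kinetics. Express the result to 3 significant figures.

Total Vd = 6.6 × 93 = 613.8 L
k = 0.693/37.7 = 0.01838 h⁻¹, so CL = k·Vd = 0.01838 × 613.8 = 11.28 L/h
D = CL × Css × τ / F = 11.28 × 7.63 × 4 / 0.38 = 906.0 mg

906 mg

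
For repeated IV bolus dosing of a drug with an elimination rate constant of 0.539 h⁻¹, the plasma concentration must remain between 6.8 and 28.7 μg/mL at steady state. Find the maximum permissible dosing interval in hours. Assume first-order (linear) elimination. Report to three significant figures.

2.67 h

Between IV bolus doses, concentration decays as C = C₀·e^(−kτ), so C_peak/C_trough = e^(kτ).
τ_max = ln(C_peak/C_trough) / k = ln(28.7/6.8) / 0.5390 = 1.440 / 0.5390 = 2.672 h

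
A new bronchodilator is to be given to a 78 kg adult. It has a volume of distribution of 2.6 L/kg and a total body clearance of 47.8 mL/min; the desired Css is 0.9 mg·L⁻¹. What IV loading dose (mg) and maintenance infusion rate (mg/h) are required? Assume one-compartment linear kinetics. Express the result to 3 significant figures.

(a) 183 mg; (b) 2.58 mg/h

Total Vd = 2.6 × 78 = 202.8 L
Loading dose = Vd × C = 202.8 × 0.9 = 182.5 mg
CL = 47.8 mL/min × 60/1000 = 2.868 L/h
Maintenance: replace elimination → rate = CL × Css = 2.868 × 0.9 = 2.581 mg/h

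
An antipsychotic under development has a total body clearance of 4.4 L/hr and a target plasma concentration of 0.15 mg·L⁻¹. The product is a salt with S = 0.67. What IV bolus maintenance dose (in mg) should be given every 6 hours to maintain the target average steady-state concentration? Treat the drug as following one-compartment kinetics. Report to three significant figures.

D = CL × Css × τ / S = 4.400 × 0.15 × 6 / 0.67 = 5.910 mg

5.91 mg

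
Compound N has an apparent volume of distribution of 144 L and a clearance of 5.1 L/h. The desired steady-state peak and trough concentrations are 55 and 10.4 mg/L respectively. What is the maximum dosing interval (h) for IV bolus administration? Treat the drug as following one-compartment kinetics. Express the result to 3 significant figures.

k = CL / Vd = 5.100 / 144.0 = 0.03542 h⁻¹
Between IV bolus doses, concentration decays as C = C₀·e^(−kτ), so C_peak/C_trough = e^(kτ).
τ_max = ln(C_peak/C_trough) / k = ln(55/10.4) / 0.03542 = 1.666 / 0.03542 = 47.04 h

47.0 h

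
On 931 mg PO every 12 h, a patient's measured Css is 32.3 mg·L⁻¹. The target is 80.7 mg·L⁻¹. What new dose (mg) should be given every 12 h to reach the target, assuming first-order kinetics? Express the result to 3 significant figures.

With linear kinetics, Css is proportional to dose rate (D/τ) at fixed clearance.
D₂ = D₁ × (Css,target / Css,current) = 931 × 80.7/32.3 = 2326 mg

2330 mg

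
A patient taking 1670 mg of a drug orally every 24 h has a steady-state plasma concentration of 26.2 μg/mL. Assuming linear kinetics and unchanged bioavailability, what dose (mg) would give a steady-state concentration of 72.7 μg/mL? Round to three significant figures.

4630 mg

For first-order elimination, Css ∝ F·D/(CL·τ); F and CL are unchanged, so Css ∝ D/τ.
D₂ = D₁ × (Css,target / Css,current) = 1670 × 72.7/26.2 = 4634 mg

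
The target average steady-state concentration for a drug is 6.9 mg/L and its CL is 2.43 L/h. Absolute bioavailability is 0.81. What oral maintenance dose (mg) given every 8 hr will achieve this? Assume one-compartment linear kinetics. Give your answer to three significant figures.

166 mg

D = CL × Css × τ / F = 2.430 × 6.9 × 8 / 0.81 = 165.6 mg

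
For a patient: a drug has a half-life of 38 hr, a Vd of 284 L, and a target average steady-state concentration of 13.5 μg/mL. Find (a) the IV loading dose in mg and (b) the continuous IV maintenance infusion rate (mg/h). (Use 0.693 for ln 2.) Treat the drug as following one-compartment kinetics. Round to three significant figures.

(a) 3830 mg; (b) 69.9 mg/h

LD = Vd × C = 284.0 × 13.5 = 3834 mg
CL = 0.693 × Vd / t½ = 0.693 × 284.0 / 38 = 5.179 L/h
Infusion rate = CL × Css = 5.179 × 13.5 = 69.92 mg/h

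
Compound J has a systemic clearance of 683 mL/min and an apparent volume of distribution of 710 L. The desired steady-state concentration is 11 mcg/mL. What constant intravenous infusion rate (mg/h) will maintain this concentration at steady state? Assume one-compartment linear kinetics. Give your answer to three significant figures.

451 mg/h

CL = 683 mL/min = 683 × 0.06 = 40.98 L/h
Vd does not affect the maintenance rate; only clearance governs steady-state input.
Rate = CL × Css = 40.98 × 11 = 450.8 mg/h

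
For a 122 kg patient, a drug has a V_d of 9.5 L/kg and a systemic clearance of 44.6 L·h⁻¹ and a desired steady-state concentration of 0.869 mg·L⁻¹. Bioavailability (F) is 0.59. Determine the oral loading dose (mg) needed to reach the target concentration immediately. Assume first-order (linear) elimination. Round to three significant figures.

Vd = 9.5 L/kg × 122 kg = 1159 L
The loading dose fills Vd to the target concentration; clearance is irrelevant here.
LD = Vd × C / F = 1159 × 0.8690 / 0.59 = 1707 mg

1710 mg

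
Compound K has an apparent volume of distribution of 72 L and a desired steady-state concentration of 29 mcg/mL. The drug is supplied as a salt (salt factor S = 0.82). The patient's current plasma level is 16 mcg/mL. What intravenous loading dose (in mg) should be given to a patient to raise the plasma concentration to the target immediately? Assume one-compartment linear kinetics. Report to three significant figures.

The loading dose fills Vd to the target concentration.
Concentration deficit ΔC = 29 − 16 = 13.00 mg/L
LD = Vd × ΔC / S = 72.00 × 13.00 / 0.82 = 1141 mg

1140 mg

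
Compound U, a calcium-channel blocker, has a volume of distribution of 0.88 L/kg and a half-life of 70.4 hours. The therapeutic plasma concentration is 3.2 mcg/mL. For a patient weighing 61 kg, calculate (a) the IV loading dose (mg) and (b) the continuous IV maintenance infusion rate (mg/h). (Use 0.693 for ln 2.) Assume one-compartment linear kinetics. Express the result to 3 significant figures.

(a) 172 mg; (b) 1.69 mg/h

Vd(total) = 61 kg × 0.88 L/kg = 53.68 L
LD = Vd × C = 53.68 × 3.2 = 171.8 mg
CL = 0.693 × Vd / t½ = 0.693 × 53.68 / 70.4 = 0.5284 L/h
Infusion rate = CL × Css = 0.5284 × 3.2 = 1.691 mg/h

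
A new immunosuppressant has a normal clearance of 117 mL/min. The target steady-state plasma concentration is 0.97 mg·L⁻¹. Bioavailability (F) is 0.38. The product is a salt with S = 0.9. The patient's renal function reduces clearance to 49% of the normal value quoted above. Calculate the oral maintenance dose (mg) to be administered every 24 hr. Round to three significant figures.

CL = 117 mL/min = 117 × 0.06 = 7.020 L/h
Patient clearance = 0.49 × 7.020 = 3.440 L/h
D = CL × Css × τ / F / S = 3.440 × 0.97 × 24 / 0.38 / 0.9 = 234.2 mg

234 mg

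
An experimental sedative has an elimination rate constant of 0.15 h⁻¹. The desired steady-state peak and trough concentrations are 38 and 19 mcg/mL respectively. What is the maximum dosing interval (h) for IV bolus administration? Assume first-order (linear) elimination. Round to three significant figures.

4.62 h

Between IV bolus doses, concentration decays as C = C₀·e^(−kτ), so C_peak/C_trough = e^(kτ).
τ_max = ln(C_peak/C_trough) / k = ln(38/19) / 0.1500 = 0.6931 / 0.1500 = 4.621 h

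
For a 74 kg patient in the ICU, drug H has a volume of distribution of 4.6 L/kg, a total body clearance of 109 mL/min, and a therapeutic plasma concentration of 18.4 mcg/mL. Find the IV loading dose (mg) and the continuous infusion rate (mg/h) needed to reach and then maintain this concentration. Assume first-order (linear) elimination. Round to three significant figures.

Vd(total) = 74 kg × 4.6 L/kg = 340.4 L
LD = Vd · C_target = 340.4 × 18.4 = 6263 mg
CL = 109 mL/min × 60/1000 = 6.540 L/h
Maintenance infusion rate = CL × Css = 6.540 × 18.4 = 120.3 mg/h

(a) 6260 mg; (b) 120 mg/h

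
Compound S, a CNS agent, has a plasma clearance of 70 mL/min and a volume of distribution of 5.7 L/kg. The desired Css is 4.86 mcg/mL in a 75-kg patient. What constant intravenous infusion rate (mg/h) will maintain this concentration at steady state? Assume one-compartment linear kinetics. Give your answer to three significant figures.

CL = 70 mL/min = 70 × 0.06 = 4.200 L/h
Maintenance depends on clearance, not Vd — rate in must match rate out.
R₀ = 4.200 × 4.86 = 20.41 mg/h

20.4 mg/h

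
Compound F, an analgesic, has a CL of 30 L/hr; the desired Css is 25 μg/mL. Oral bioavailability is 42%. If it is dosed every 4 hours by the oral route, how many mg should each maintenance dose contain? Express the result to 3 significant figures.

7140 mg

D = CL × Css × τ / F = 30.00 × 25 × 4 / 0.42 = 7143 mg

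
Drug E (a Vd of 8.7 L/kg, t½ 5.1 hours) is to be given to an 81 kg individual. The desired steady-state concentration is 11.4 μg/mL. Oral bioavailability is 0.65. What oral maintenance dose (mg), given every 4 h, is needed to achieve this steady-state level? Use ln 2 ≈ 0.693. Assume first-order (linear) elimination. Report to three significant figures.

6720 mg

Vd(total) = 81 kg × 8.7 L/kg = 704.7 L
CL = ln 2 · Vd / t½ = 0.693 × 704.7 / 5.1 = 95.76 L/h
D = CL × Css × τ / F = 95.76 × 11.4 × 4 / 0.65 = 6718 mg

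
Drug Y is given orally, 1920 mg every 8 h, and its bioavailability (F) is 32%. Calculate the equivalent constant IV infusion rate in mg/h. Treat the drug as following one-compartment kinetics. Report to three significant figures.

76.8 mg/h

Equivalent systemic input: infusion rate = F·D/τ.
Rate = 0.32 × 1920 / 8 = 76.80 mg/h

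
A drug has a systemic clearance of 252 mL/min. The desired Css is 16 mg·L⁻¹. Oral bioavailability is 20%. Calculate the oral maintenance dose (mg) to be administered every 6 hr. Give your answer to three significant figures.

Convert clearance: 252 mL/min × 60 min/h ÷ 1000 mL/L = 15.12 L/h
D = CL × Css × τ / F = 15.12 × 16 × 6 / 0.2 = 7258 mg

7260 mg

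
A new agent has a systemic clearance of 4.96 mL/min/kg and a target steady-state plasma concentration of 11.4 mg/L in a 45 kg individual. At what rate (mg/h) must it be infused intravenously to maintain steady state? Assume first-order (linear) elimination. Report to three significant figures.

CL = 4.96 mL/min/kg × 45 kg = 223.2 mL/min = 223.2 × 60/1000 = 13.39 L/h
Infusion rate = CL · Css = 13.39 L/h × 11.4 mg/L = 152.6 mg/h

153 mg/h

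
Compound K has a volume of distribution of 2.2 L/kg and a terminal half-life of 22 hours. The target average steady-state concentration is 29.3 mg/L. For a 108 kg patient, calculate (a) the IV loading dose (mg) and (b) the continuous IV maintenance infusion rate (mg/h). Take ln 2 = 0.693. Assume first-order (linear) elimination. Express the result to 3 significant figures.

(a) 6960 mg; (b) 219 mg/h

Vd(total) = 108 kg × 2.2 L/kg = 237.6 L
LD = Vd × C = 237.6 × 29.3 = 6962 mg
CL = 0.693 × Vd / t½ = 0.693 × 237.6 / 22 = 7.484 L/h
Infusion rate = CL × Css = 7.484 × 29.3 = 219.3 mg/h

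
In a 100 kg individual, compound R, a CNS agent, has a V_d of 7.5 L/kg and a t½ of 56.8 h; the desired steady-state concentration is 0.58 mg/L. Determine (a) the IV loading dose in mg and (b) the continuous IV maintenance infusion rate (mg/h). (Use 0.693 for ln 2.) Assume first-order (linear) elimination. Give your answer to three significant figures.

Vd = 7.5 L/kg × 100 kg = 750.0 L
LD = Vd × C = 750.0 × 0.58 = 435.0 mg
CL = 0.693 × Vd / t½ = 0.693 × 750.0 / 56.8 = 9.151 L/h
Infusion rate = CL × Css = 9.151 × 0.58 = 5.308 mg/h

(a) 435 mg; (b) 5.31 mg/h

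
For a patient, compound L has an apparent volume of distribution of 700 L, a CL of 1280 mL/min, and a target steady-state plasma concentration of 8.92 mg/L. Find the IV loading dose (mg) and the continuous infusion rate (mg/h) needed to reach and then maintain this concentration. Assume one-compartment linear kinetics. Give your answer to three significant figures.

(a) 6240 mg; (b) 685 mg/h

Loading dose = Vd × C = 700.0 × 8.92 = 6244 mg
CL = 1280 mL/min = 1280 × 0.06 = 76.80 L/h
Maintenance: replace elimination → rate = CL × Css = 76.80 × 8.92 = 685.1 mg/h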